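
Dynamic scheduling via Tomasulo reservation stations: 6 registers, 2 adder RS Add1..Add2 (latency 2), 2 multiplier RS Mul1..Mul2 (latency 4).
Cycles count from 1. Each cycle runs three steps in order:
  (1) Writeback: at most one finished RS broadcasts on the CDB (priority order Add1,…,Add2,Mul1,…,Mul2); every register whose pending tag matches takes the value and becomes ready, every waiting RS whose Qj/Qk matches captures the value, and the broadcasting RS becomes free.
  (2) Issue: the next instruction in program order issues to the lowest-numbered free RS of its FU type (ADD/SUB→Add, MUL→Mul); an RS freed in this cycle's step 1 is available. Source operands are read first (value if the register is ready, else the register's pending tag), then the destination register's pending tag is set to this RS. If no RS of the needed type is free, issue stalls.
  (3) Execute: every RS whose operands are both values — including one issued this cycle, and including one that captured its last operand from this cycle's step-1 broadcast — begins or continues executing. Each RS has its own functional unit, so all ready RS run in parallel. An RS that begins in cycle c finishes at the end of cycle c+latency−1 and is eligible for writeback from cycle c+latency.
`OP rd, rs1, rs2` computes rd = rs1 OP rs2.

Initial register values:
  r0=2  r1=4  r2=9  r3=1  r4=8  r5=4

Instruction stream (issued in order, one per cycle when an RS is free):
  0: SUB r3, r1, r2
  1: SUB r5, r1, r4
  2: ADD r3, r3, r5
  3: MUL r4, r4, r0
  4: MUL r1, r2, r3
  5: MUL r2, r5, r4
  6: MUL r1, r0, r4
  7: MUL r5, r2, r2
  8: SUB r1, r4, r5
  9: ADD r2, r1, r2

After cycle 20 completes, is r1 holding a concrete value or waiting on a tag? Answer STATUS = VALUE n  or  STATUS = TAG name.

STATUS = VALUE -4080

cycle 1: issue SUB r3<-Add1 // r0:2,r1:4,r2:9,r3:Add1,r4:8,r5:4
cycle 2: issue SUB r5<-Add2 // r0:2,r1:4,r2:9,r3:Add1,r4:8,r5:Add2
cycle 3: CDB Add1=-5; issue ADD r3<-Add1 // r0:2,r1:4,r2:9,r3:Add1,r4:8,r5:Add2
cycle 4: CDB Add2=-4; issue MUL r4<-Mul1 // r0:2,r1:4,r2:9,r3:Add1,r4:Mul1,r5:-4
cycle 5: issue MUL r1<-Mul2 // r0:2,r1:Mul2,r2:9,r3:Add1,r4:Mul1,r5:-4
cycle 6: CDB Add1=-9; stall // r0:2,r1:Mul2,r2:9,r3:-9,r4:Mul1,r5:-4
cycle 7: stall // r0:2,r1:Mul2,r2:9,r3:-9,r4:Mul1,r5:-4
cycle 8: CDB Mul1=16; issue MUL r2<-Mul1 // r0:2,r1:Mul2,r2:Mul1,r3:-9,r4:16,r5:-4
cycle 9: stall // r0:2,r1:Mul2,r2:Mul1,r3:-9,r4:16,r5:-4
cycle 10: CDB Mul2=-81; issue MUL r1<-Mul2 // r0:2,r1:Mul2,r2:Mul1,r3:-9,r4:16,r5:-4
cycle 11: stall // r0:2,r1:Mul2,r2:Mul1,r3:-9,r4:16,r5:-4
cycle 12: CDB Mul1=-64; issue MUL r5<-Mul1 // r0:2,r1:Mul2,r2:-64,r3:-9,r4:16,r5:Mul1
cycle 13: issue SUB r1<-Add1 // r0:2,r1:Add1,r2:-64,r3:-9,r4:16,r5:Mul1
cycle 14: CDB Mul2=32; issue ADD r2<-Add2 // r0:2,r1:Add1,r2:Add2,r3:-9,r4:16,r5:Mul1
cycle 15: - // r0:2,r1:Add1,r2:Add2,r3:-9,r4:16,r5:Mul1
cycle 16: CDB Mul1=4096 // r0:2,r1:Add1,r2:Add2,r3:-9,r4:16,r5:4096
cycle 17: - // r0:2,r1:Add1,r2:Add2,r3:-9,r4:16,r5:4096
cycle 18: CDB Add1=-4080 // r0:2,r1:-4080,r2:Add2,r3:-9,r4:16,r5:4096
cycle 19: - // r0:2,r1:-4080,r2:Add2,r3:-9,r4:16,r5:4096
cycle 20: CDB Add2=-4144 // r0:2,r1:-4080,r2:-4144,r3:-9,r4:16,r5:4096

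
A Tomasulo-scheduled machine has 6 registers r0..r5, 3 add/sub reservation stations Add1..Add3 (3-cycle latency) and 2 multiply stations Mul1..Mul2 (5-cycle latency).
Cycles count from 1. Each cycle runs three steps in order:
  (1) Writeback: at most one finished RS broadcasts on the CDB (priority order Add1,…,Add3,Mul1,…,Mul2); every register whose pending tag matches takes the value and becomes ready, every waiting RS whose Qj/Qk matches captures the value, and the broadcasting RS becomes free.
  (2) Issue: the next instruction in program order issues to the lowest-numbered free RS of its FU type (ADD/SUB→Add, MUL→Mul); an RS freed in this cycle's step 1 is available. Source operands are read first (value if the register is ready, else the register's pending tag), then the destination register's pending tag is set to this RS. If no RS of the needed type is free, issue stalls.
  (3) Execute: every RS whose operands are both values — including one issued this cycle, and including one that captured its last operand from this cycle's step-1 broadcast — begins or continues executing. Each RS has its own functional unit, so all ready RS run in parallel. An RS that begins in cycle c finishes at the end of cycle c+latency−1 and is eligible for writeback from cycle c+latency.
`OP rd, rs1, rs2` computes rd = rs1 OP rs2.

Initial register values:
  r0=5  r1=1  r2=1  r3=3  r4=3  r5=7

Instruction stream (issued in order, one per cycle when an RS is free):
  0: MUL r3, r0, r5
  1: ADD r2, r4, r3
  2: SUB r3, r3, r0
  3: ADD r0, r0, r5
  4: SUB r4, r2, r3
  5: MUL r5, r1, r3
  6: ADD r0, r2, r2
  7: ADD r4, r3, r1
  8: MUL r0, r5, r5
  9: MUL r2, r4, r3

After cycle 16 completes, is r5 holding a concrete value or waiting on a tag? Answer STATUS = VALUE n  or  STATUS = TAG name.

cycle 1: issue MUL r3<-Mul1 // r0:5,r1:1,r2:1,r3:Mul1,r4:3,r5:7
cycle 2: issue ADD r2<-Add1 // r0:5,r1:1,r2:Add1,r3:Mul1,r4:3,r5:7
cycle 3: issue SUB r3<-Add2 // r0:5,r1:1,r2:Add1,r3:Add2,r4:3,r5:7
cycle 4: issue ADD r0<-Add3 // r0:Add3,r1:1,r2:Add1,r3:Add2,r4:3,r5:7
cycle 5: stall // r0:Add3,r1:1,r2:Add1,r3:Add2,r4:3,r5:7
cycle 6: CDB Mul1=35; stall // r0:Add3,r1:1,r2:Add1,r3:Add2,r4:3,r5:7
cycle 7: CDB Add3=12; issue SUB r4<-Add3 // r0:12,r1:1,r2:Add1,r3:Add2,r4:Add3,r5:7
cycle 8: issue MUL r5<-Mul1 // r0:12,r1:1,r2:Add1,r3:Add2,r4:Add3,r5:Mul1
cycle 9: CDB Add1=38; issue ADD r0<-Add1 // r0:Add1,r1:1,r2:38,r3:Add2,r4:Add3,r5:Mul1
cycle 10: CDB Add2=30; issue ADD r4<-Add2 // r0:Add1,r1:1,r2:38,r3:30,r4:Add2,r5:Mul1
cycle 11: issue MUL r0<-Mul2 // r0:Mul2,r1:1,r2:38,r3:30,r4:Add2,r5:Mul1
cycle 12: CDB Add1=76; stall // r0:Mul2,r1:1,r2:38,r3:30,r4:Add2,r5:Mul1
cycle 13: CDB Add2=31; stall // r0:Mul2,r1:1,r2:38,r3:30,r4:31,r5:Mul1
cycle 14: CDB Add3=8; stall // r0:Mul2,r1:1,r2:38,r3:30,r4:31,r5:Mul1
cycle 15: CDB Mul1=30; issue MUL r2<-Mul1 // r0:Mul2,r1:1,r2:Mul1,r3:30,r4:31,r5:30
cycle 16: - // r0:Mul2,r1:1,r2:Mul1,r3:30,r4:31,r5:30

STATUS = VALUE 30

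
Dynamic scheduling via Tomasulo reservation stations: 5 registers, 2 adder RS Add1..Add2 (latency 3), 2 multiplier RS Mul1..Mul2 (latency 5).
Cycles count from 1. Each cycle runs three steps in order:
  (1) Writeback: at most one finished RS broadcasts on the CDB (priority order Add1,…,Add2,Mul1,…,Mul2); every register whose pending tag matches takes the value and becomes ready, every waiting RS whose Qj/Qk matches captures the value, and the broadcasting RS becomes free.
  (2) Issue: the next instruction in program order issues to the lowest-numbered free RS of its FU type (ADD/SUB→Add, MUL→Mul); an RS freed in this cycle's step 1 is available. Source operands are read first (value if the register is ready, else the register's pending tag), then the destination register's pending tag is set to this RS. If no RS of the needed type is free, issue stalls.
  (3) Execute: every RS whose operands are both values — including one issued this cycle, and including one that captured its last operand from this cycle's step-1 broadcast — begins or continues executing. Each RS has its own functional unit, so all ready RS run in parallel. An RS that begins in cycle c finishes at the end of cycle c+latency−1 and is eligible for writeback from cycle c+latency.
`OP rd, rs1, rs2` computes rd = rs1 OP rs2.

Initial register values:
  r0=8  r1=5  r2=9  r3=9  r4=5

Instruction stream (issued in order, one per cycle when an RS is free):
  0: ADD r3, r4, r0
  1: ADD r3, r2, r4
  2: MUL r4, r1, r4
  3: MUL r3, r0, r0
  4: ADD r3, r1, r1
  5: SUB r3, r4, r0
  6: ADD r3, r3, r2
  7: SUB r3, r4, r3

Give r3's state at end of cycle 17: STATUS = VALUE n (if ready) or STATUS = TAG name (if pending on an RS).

STATUS = TAG Add2

cycle 1: issue ADD r3<-Add1 // r0:8,r1:5,r2:9,r3:Add1,r4:5
cycle 2: issue ADD r3<-Add2 // r0:8,r1:5,r2:9,r3:Add2,r4:5
cycle 3: issue MUL r4<-Mul1 // r0:8,r1:5,r2:9,r3:Add2,r4:Mul1
cycle 4: CDB Add1=13; issue MUL r3<-Mul2 // r0:8,r1:5,r2:9,r3:Mul2,r4:Mul1
cycle 5: CDB Add2=14; issue ADD r3<-Add1 // r0:8,r1:5,r2:9,r3:Add1,r4:Mul1
cycle 6: issue SUB r3<-Add2 // r0:8,r1:5,r2:9,r3:Add2,r4:Mul1
cycle 7: stall // r0:8,r1:5,r2:9,r3:Add2,r4:Mul1
cycle 8: CDB Add1=10; issue ADD r3<-Add1 // r0:8,r1:5,r2:9,r3:Add1,r4:Mul1
cycle 9: CDB Mul1=25; stall // r0:8,r1:5,r2:9,r3:Add1,r4:25
cycle 10: CDB Mul2=64; stall // r0:8,r1:5,r2:9,r3:Add1,r4:25
cycle 11: stall // r0:8,r1:5,r2:9,r3:Add1,r4:25
cycle 12: CDB Add2=17; issue SUB r3<-Add2 // r0:8,r1:5,r2:9,r3:Add2,r4:25
cycle 13: - // r0:8,r1:5,r2:9,r3:Add2,r4:25
cycle 14: - // r0:8,r1:5,r2:9,r3:Add2,r4:25
cycle 15: CDB Add1=26 // r0:8,r1:5,r2:9,r3:Add2,r4:25
cycle 16: - // r0:8,r1:5,r2:9,r3:Add2,r4:25
cycle 17: - // r0:8,r1:5,r2:9,r3:Add2,r4:25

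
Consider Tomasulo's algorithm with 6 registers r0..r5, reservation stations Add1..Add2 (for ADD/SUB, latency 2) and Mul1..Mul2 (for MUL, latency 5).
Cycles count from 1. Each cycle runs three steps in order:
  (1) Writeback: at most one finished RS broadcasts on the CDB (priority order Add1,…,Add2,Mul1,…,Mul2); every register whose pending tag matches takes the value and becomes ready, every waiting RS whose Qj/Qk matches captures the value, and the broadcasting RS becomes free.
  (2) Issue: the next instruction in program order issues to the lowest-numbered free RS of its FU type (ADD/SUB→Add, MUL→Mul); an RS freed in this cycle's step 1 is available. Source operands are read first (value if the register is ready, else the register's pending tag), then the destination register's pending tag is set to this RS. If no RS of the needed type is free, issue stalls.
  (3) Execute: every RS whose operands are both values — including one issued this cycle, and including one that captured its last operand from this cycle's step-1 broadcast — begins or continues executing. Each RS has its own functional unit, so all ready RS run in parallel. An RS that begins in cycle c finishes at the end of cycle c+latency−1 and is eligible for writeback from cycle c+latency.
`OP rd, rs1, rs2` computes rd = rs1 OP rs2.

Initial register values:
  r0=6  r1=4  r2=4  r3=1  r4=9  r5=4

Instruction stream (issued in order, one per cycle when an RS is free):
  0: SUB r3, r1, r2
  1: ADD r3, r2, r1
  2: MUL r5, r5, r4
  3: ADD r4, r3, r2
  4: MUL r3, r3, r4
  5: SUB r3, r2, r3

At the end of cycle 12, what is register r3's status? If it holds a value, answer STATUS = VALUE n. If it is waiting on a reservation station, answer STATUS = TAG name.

  c1: issue SUB r3<-Add1  regs: r0:6,r1:4,r2:4,r3:Add1,r4:9,r5:4
  c2: issue ADD r3<-Add2  regs: r0:6,r1:4,r2:4,r3:Add2,r4:9,r5:4
  c3: CDB Add1=0; issue MUL r5<-Mul1  regs: r0:6,r1:4,r2:4,r3:Add2,r4:9,r5:Mul1
  c4: CDB Add2=8; issue ADD r4<-Add1  regs: r0:6,r1:4,r2:4,r3:8,r4:Add1,r5:Mul1
  c5: issue MUL r3<-Mul2  regs: r0:6,r1:4,r2:4,r3:Mul2,r4:Add1,r5:Mul1
  c6: CDB Add1=12; issue SUB r3<-Add1  regs: r0:6,r1:4,r2:4,r3:Add1,r4:12,r5:Mul1
  c7: -  regs: r0:6,r1:4,r2:4,r3:Add1,r4:12,r5:Mul1
  c8: CDB Mul1=36  regs: r0:6,r1:4,r2:4,r3:Add1,r4:12,r5:36
  c9: -  regs: r0:6,r1:4,r2:4,r3:Add1,r4:12,r5:36
  c10: -  regs: r0:6,r1:4,r2:4,r3:Add1,r4:12,r5:36
  c11: CDB Mul2=96  regs: r0:6,r1:4,r2:4,r3:Add1,r4:12,r5:36
  c12: -  regs: r0:6,r1:4,r2:4,r3:Add1,r4:12,r5:36

STATUS = TAG Add1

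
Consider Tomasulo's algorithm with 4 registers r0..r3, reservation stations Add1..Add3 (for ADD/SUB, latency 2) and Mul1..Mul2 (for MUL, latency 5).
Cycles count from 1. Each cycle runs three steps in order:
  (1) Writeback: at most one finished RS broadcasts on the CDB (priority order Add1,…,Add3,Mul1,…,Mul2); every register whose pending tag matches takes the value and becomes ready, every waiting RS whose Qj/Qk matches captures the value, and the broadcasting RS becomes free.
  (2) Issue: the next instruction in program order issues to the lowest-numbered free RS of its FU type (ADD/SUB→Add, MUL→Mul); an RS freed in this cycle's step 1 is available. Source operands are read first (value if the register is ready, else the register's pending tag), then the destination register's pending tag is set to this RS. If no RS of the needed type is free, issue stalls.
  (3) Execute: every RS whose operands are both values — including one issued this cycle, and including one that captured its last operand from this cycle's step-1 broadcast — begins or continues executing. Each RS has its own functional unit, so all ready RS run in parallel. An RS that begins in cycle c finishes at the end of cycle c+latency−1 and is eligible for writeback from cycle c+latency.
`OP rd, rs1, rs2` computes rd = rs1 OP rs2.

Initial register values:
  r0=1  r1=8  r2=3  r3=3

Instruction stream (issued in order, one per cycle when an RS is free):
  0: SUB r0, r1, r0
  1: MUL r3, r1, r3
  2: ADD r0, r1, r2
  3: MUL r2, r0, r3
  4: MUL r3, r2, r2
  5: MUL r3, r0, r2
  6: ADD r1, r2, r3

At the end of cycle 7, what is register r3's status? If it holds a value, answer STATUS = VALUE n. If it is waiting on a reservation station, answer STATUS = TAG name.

STATUS = TAG Mul1

cycle 1: issue SUB r0<-Add1 // r0:Add1,r1:8,r2:3,r3:3
cycle 2: issue MUL r3<-Mul1 // r0:Add1,r1:8,r2:3,r3:Mul1
cycle 3: CDB Add1=7; issue ADD r0<-Add1 // r0:Add1,r1:8,r2:3,r3:Mul1
cycle 4: issue MUL r2<-Mul2 // r0:Add1,r1:8,r2:Mul2,r3:Mul1
cycle 5: CDB Add1=11; stall // r0:11,r1:8,r2:Mul2,r3:Mul1
cycle 6: stall // r0:11,r1:8,r2:Mul2,r3:Mul1
cycle 7: CDB Mul1=24; issue MUL r3<-Mul1 // r0:11,r1:8,r2:Mul2,r3:Mul1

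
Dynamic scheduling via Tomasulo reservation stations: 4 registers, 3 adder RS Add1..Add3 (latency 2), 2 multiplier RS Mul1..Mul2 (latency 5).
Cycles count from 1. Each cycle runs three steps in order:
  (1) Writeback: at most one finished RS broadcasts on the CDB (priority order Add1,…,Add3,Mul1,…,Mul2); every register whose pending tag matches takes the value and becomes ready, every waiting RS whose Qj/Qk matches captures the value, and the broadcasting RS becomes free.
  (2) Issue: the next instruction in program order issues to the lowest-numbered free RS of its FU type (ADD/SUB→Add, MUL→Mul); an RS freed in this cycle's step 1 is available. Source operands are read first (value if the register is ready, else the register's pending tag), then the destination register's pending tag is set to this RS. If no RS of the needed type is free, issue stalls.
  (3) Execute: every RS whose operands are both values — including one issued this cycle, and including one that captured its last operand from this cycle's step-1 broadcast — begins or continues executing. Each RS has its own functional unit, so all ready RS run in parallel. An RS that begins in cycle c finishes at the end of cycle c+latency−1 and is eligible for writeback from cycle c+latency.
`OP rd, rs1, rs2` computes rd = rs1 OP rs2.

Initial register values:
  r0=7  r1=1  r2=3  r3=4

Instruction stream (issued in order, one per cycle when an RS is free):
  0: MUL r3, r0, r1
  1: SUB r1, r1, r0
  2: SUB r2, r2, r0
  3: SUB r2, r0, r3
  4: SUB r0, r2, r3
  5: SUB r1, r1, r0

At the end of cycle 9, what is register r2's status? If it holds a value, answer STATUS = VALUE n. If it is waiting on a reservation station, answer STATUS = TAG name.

STATUS = VALUE 0

c1: issue MUL r3<-Mul1 | r0:7,r1:1,r2:3,r3:Mul1
c2: issue SUB r1<-Add1 | r0:7,r1:Add1,r2:3,r3:Mul1
c3: issue SUB r2<-Add2 | r0:7,r1:Add1,r2:Add2,r3:Mul1
c4: CDB Add1=-6; issue SUB r2<-Add1 | r0:7,r1:-6,r2:Add1,r3:Mul1
c5: CDB Add2=-4; issue SUB r0<-Add2 | r0:Add2,r1:-6,r2:Add1,r3:Mul1
c6: CDB Mul1=7; issue SUB r1<-Add3 | r0:Add2,r1:Add3,r2:Add1,r3:7
c7: - | r0:Add2,r1:Add3,r2:Add1,r3:7
c8: CDB Add1=0 | r0:Add2,r1:Add3,r2:0,r3:7
c9: - | r0:Add2,r1:Add3,r2:0,r3:7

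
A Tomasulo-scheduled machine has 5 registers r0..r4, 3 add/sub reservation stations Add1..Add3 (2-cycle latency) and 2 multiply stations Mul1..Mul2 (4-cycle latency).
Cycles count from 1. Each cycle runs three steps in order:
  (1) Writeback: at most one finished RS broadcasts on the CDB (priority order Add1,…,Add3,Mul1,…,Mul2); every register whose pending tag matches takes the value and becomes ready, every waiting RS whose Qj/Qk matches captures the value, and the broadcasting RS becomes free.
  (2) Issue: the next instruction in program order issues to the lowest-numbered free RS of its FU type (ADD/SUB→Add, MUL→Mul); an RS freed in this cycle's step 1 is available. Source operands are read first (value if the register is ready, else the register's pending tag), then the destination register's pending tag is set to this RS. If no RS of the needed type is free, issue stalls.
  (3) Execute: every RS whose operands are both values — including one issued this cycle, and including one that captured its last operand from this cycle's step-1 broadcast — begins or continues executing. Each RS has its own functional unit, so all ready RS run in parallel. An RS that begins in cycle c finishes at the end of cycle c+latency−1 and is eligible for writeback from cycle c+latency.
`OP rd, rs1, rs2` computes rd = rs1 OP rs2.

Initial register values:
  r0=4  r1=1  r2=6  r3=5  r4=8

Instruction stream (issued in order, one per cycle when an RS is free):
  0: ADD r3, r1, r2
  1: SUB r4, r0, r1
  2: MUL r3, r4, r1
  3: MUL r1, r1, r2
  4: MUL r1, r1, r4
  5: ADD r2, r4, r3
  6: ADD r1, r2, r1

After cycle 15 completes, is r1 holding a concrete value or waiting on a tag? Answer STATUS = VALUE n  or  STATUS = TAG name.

c1: issue ADD r3<-Add1 | r0:4,r1:1,r2:6,r3:Add1,r4:8
c2: issue SUB r4<-Add2 | r0:4,r1:1,r2:6,r3:Add1,r4:Add2
c3: CDB Add1=7; issue MUL r3<-Mul1 | r0:4,r1:1,r2:6,r3:Mul1,r4:Add2
c4: CDB Add2=3; issue MUL r1<-Mul2 | r0:4,r1:Mul2,r2:6,r3:Mul1,r4:3
c5: stall | r0:4,r1:Mul2,r2:6,r3:Mul1,r4:3
c6: stall | r0:4,r1:Mul2,r2:6,r3:Mul1,r4:3
c7: stall | r0:4,r1:Mul2,r2:6,r3:Mul1,r4:3
c8: CDB Mul1=3; issue MUL r1<-Mul1 | r0:4,r1:Mul1,r2:6,r3:3,r4:3
c9: CDB Mul2=6; issue ADD r2<-Add1 | r0:4,r1:Mul1,r2:Add1,r3:3,r4:3
c10: issue ADD r1<-Add2 | r0:4,r1:Add2,r2:Add1,r3:3,r4:3
c11: CDB Add1=6 | r0:4,r1:Add2,r2:6,r3:3,r4:3
c12: - | r0:4,r1:Add2,r2:6,r3:3,r4:3
c13: CDB Mul1=18 | r0:4,r1:Add2,r2:6,r3:3,r4:3
c14: - | r0:4,r1:Add2,r2:6,r3:3,r4:3
c15: CDB Add2=24 | r0:4,r1:24,r2:6,r3:3,r4:3

STATUS = VALUE 24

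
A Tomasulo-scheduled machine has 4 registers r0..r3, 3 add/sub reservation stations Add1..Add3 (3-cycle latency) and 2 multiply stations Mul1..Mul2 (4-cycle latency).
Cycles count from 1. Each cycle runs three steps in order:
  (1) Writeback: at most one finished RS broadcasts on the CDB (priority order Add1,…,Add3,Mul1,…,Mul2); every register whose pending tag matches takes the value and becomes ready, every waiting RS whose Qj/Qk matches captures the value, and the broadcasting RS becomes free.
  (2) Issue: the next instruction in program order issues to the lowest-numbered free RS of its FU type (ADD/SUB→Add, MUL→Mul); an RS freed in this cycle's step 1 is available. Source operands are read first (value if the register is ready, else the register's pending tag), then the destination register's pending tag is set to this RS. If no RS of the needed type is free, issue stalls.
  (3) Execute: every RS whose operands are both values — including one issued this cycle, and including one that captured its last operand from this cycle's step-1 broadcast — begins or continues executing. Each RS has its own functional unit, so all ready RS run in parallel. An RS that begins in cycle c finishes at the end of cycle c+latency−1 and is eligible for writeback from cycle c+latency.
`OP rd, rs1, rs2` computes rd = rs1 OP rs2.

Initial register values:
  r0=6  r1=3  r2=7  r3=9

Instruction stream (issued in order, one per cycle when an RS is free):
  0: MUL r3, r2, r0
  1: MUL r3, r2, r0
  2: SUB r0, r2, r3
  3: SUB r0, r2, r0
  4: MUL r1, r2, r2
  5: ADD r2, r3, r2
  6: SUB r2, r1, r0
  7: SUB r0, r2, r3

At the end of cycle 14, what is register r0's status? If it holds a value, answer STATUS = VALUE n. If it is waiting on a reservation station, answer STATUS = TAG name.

cycle 1: issue MUL r3<-Mul1 // r0:6,r1:3,r2:7,r3:Mul1
cycle 2: issue MUL r3<-Mul2 // r0:6,r1:3,r2:7,r3:Mul2
cycle 3: issue SUB r0<-Add1 // r0:Add1,r1:3,r2:7,r3:Mul2
cycle 4: issue SUB r0<-Add2 // r0:Add2,r1:3,r2:7,r3:Mul2
cycle 5: CDB Mul1=42; issue MUL r1<-Mul1 // r0:Add2,r1:Mul1,r2:7,r3:Mul2
cycle 6: CDB Mul2=42; issue ADD r2<-Add3 // r0:Add2,r1:Mul1,r2:Add3,r3:42
cycle 7: stall // r0:Add2,r1:Mul1,r2:Add3,r3:42
cycle 8: stall // r0:Add2,r1:Mul1,r2:Add3,r3:42
cycle 9: CDB Add1=-35; issue SUB r2<-Add1 // r0:Add2,r1:Mul1,r2:Add1,r3:42
cycle 10: CDB Add3=49; issue SUB r0<-Add3 // r0:Add3,r1:Mul1,r2:Add1,r3:42
cycle 11: CDB Mul1=49 // r0:Add3,r1:49,r2:Add1,r3:42
cycle 12: CDB Add2=42 // r0:Add3,r1:49,r2:Add1,r3:42
cycle 13: - // r0:Add3,r1:49,r2:Add1,r3:42
cycle 14: - // r0:Add3,r1:49,r2:Add1,r3:42

STATUS = TAG Add3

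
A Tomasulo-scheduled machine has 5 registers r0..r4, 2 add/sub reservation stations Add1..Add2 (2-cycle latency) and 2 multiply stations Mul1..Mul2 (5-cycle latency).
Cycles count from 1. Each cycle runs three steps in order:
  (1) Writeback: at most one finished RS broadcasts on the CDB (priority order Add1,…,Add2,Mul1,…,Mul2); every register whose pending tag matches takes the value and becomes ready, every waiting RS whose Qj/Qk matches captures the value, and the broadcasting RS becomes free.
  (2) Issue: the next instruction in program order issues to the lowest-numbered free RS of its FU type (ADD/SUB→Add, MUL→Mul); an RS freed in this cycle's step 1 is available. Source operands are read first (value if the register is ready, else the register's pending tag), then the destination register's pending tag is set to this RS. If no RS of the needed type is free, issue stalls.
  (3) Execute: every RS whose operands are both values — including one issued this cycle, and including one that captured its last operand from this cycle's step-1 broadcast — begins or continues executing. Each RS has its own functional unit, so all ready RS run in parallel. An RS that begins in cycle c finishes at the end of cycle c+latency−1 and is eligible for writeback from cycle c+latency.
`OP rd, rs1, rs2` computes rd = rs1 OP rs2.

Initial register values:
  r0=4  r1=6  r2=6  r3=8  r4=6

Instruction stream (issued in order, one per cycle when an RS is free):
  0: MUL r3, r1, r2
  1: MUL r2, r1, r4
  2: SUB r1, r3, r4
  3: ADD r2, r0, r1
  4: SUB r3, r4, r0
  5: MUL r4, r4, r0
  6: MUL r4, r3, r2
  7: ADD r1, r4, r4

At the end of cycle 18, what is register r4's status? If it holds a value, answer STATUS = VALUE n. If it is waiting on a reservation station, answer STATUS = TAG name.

STATUS = VALUE 68

c1: issue MUL r3<-Mul1 | r0:4,r1:6,r2:6,r3:Mul1,r4:6
c2: issue MUL r2<-Mul2 | r0:4,r1:6,r2:Mul2,r3:Mul1,r4:6
c3: issue SUB r1<-Add1 | r0:4,r1:Add1,r2:Mul2,r3:Mul1,r4:6
c4: issue ADD r2<-Add2 | r0:4,r1:Add1,r2:Add2,r3:Mul1,r4:6
c5: stall | r0:4,r1:Add1,r2:Add2,r3:Mul1,r4:6
c6: CDB Mul1=36; stall | r0:4,r1:Add1,r2:Add2,r3:36,r4:6
c7: CDB Mul2=36; stall | r0:4,r1:Add1,r2:Add2,r3:36,r4:6
c8: CDB Add1=30; issue SUB r3<-Add1 | r0:4,r1:30,r2:Add2,r3:Add1,r4:6
c9: issue MUL r4<-Mul1 | r0:4,r1:30,r2:Add2,r3:Add1,r4:Mul1
c10: CDB Add1=2; issue MUL r4<-Mul2 | r0:4,r1:30,r2:Add2,r3:2,r4:Mul2
c11: CDB Add2=34; issue ADD r1<-Add1 | r0:4,r1:Add1,r2:34,r3:2,r4:Mul2
c12: - | r0:4,r1:Add1,r2:34,r3:2,r4:Mul2
c13: - | r0:4,r1:Add1,r2:34,r3:2,r4:Mul2
c14: CDB Mul1=24 | r0:4,r1:Add1,r2:34,r3:2,r4:Mul2
c15: - | r0:4,r1:Add1,r2:34,r3:2,r4:Mul2
c16: CDB Mul2=68 | r0:4,r1:Add1,r2:34,r3:2,r4:68
c17: - | r0:4,r1:Add1,r2:34,r3:2,r4:68
c18: CDB Add1=136 | r0:4,r1:136,r2:34,r3:2,r4:68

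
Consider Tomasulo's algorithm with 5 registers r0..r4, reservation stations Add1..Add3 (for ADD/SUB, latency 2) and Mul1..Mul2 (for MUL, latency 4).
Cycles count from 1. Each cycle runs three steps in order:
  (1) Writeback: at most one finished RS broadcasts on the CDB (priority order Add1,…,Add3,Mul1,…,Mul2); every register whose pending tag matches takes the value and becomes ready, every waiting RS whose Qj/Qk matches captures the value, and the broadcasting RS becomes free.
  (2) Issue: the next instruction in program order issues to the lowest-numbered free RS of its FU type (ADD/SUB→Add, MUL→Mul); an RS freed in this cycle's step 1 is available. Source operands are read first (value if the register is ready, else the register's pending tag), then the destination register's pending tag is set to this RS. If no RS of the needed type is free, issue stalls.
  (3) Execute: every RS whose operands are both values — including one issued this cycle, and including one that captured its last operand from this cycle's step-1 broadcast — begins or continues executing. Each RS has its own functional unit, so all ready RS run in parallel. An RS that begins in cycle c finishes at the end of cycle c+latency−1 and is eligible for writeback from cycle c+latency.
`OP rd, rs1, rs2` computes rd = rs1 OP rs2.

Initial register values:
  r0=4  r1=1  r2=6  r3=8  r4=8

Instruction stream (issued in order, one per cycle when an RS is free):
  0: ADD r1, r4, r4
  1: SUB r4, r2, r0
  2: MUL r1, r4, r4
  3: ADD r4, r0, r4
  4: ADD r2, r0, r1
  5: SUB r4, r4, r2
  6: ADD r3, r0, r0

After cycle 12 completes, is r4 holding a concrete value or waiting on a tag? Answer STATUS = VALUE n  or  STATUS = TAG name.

c1: issue ADD r1<-Add1 | r0:4,r1:Add1,r2:6,r3:8,r4:8
c2: issue SUB r4<-Add2 | r0:4,r1:Add1,r2:6,r3:8,r4:Add2
c3: CDB Add1=16; issue MUL r1<-Mul1 | r0:4,r1:Mul1,r2:6,r3:8,r4:Add2
c4: CDB Add2=2; issue ADD r4<-Add1 | r0:4,r1:Mul1,r2:6,r3:8,r4:Add1
c5: issue ADD r2<-Add2 | r0:4,r1:Mul1,r2:Add2,r3:8,r4:Add1
c6: CDB Add1=6; issue SUB r4<-Add1 | r0:4,r1:Mul1,r2:Add2,r3:8,r4:Add1
c7: issue ADD r3<-Add3 | r0:4,r1:Mul1,r2:Add2,r3:Add3,r4:Add1
c8: CDB Mul1=4 | r0:4,r1:4,r2:Add2,r3:Add3,r4:Add1
c9: CDB Add3=8 | r0:4,r1:4,r2:Add2,r3:8,r4:Add1
c10: CDB Add2=8 | r0:4,r1:4,r2:8,r3:8,r4:Add1
c11: - | r0:4,r1:4,r2:8,r3:8,r4:Add1
c12: CDB Add1=-2 | r0:4,r1:4,r2:8,r3:8,r4:-2

STATUS = VALUE -2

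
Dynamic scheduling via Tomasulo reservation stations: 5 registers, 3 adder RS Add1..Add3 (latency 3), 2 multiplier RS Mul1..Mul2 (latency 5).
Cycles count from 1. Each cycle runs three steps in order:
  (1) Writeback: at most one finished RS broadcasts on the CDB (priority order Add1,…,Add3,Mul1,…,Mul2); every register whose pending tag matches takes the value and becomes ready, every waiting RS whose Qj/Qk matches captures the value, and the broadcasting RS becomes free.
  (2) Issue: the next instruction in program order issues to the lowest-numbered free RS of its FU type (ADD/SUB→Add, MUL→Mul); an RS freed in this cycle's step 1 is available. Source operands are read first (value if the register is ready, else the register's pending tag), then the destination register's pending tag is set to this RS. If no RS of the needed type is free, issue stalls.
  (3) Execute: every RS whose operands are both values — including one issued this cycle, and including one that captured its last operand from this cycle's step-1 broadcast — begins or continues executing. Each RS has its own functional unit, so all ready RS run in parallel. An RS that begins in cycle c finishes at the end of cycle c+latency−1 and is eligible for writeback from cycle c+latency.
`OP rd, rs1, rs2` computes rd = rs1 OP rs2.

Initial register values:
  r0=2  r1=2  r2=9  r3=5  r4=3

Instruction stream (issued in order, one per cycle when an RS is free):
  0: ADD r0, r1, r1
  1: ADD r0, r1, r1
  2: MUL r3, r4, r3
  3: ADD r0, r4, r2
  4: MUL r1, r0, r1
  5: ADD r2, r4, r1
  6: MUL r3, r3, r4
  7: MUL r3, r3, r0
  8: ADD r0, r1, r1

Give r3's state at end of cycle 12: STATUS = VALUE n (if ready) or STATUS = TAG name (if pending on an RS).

STATUS = TAG Mul2

  c1: issue ADD r0<-Add1  regs: r0:Add1,r1:2,r2:9,r3:5,r4:3
  c2: issue ADD r0<-Add2  regs: r0:Add2,r1:2,r2:9,r3:5,r4:3
  c3: issue MUL r3<-Mul1  regs: r0:Add2,r1:2,r2:9,r3:Mul1,r4:3
  c4: CDB Add1=4; issue ADD r0<-Add1  regs: r0:Add1,r1:2,r2:9,r3:Mul1,r4:3
  c5: CDB Add2=4; issue MUL r1<-Mul2  regs: r0:Add1,r1:Mul2,r2:9,r3:Mul1,r4:3
  c6: issue ADD r2<-Add2  regs: r0:Add1,r1:Mul2,r2:Add2,r3:Mul1,r4:3
  c7: CDB Add1=12; stall  regs: r0:12,r1:Mul2,r2:Add2,r3:Mul1,r4:3
  c8: CDB Mul1=15; issue MUL r3<-Mul1  regs: r0:12,r1:Mul2,r2:Add2,r3:Mul1,r4:3
  c9: stall  regs: r0:12,r1:Mul2,r2:Add2,r3:Mul1,r4:3
  c10: stall  regs: r0:12,r1:Mul2,r2:Add2,r3:Mul1,r4:3
  c11: stall  regs: r0:12,r1:Mul2,r2:Add2,r3:Mul1,r4:3
  c12: CDB Mul2=24; issue MUL r3<-Mul2  regs: r0:12,r1:24,r2:Add2,r3:Mul2,r4:3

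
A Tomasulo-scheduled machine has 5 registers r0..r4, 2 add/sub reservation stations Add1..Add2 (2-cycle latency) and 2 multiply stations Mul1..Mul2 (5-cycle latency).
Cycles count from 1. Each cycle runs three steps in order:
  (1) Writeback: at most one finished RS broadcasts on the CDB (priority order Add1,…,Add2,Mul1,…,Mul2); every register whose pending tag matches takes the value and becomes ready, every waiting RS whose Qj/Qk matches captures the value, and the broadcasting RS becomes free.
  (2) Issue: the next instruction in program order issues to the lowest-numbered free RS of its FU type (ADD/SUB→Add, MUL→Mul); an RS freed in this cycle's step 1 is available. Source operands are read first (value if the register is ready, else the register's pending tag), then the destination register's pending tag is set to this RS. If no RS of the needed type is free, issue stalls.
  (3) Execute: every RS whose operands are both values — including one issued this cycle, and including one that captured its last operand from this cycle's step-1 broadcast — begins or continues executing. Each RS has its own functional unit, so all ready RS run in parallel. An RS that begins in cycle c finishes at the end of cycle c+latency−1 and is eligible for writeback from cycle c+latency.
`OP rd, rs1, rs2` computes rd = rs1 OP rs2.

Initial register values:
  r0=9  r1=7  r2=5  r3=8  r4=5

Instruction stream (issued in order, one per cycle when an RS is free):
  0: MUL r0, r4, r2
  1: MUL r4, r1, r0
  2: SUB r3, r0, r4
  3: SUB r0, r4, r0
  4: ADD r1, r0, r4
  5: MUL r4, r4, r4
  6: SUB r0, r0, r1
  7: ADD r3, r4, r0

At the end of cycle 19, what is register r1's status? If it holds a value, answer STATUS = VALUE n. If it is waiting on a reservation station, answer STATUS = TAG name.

STATUS = VALUE 325

  c1: issue MUL r0<-Mul1  regs: r0:Mul1,r1:7,r2:5,r3:8,r4:5
  c2: issue MUL r4<-Mul2  regs: r0:Mul1,r1:7,r2:5,r3:8,r4:Mul2
  c3: issue SUB r3<-Add1  regs: r0:Mul1,r1:7,r2:5,r3:Add1,r4:Mul2
  c4: issue SUB r0<-Add2  regs: r0:Add2,r1:7,r2:5,r3:Add1,r4:Mul2
  c5: stall  regs: r0:Add2,r1:7,r2:5,r3:Add1,r4:Mul2
  c6: CDB Mul1=25; stall  regs: r0:Add2,r1:7,r2:5,r3:Add1,r4:Mul2
  c7: stall  regs: r0:Add2,r1:7,r2:5,r3:Add1,r4:Mul2
  c8: stall  regs: r0:Add2,r1:7,r2:5,r3:Add1,r4:Mul2
  c9: stall  regs: r0:Add2,r1:7,r2:5,r3:Add1,r4:Mul2
  c10: stall  regs: r0:Add2,r1:7,r2:5,r3:Add1,r4:Mul2
  c11: CDB Mul2=175; stall  regs: r0:Add2,r1:7,r2:5,r3:Add1,r4:175
  c12: stall  regs: r0:Add2,r1:7,r2:5,r3:Add1,r4:175
  c13: CDB Add1=-150; issue ADD r1<-Add1  regs: r0:Add2,r1:Add1,r2:5,r3:-150,r4:175
  c14: CDB Add2=150; issue MUL r4<-Mul1  regs: r0:150,r1:Add1,r2:5,r3:-150,r4:Mul1
  c15: issue SUB r0<-Add2  regs: r0:Add2,r1:Add1,r2:5,r3:-150,r4:Mul1
  c16: CDB Add1=325; issue ADD r3<-Add1  regs: r0:Add2,r1:325,r2:5,r3:Add1,r4:Mul1
  c17: -  regs: r0:Add2,r1:325,r2:5,r3:Add1,r4:Mul1
  c18: CDB Add2=-175  regs: r0:-175,r1:325,r2:5,r3:Add1,r4:Mul1
  c19: CDB Mul1=30625  regs: r0:-175,r1:325,r2:5,r3:Add1,r4:30625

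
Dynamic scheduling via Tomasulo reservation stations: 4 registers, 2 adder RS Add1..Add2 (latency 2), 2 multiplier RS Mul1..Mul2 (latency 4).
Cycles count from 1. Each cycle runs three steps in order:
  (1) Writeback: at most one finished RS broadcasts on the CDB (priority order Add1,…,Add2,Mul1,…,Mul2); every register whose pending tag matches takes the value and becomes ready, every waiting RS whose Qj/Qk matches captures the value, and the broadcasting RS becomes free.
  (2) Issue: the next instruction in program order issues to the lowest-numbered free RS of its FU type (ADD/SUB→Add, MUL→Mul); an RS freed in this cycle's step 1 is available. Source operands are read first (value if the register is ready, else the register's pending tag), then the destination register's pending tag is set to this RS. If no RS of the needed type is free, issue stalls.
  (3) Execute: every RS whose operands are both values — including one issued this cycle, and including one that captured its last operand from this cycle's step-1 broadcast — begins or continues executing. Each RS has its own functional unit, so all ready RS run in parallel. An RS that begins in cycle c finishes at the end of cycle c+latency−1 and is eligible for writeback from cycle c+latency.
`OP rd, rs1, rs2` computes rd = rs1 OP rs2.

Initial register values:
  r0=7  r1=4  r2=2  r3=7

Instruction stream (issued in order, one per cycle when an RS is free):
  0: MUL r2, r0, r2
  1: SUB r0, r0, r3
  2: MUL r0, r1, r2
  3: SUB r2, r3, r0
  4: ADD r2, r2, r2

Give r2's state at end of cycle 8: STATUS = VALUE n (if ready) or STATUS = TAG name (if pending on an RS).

STATUS = TAG Add2

c1: issue MUL r2<-Mul1 | r0:7,r1:4,r2:Mul1,r3:7
c2: issue SUB r0<-Add1 | r0:Add1,r1:4,r2:Mul1,r3:7
c3: issue MUL r0<-Mul2 | r0:Mul2,r1:4,r2:Mul1,r3:7
c4: CDB Add1=0; issue SUB r2<-Add1 | r0:Mul2,r1:4,r2:Add1,r3:7
c5: CDB Mul1=14; issue ADD r2<-Add2 | r0:Mul2,r1:4,r2:Add2,r3:7
c6: - | r0:Mul2,r1:4,r2:Add2,r3:7
c7: - | r0:Mul2,r1:4,r2:Add2,r3:7
c8: - | r0:Mul2,r1:4,r2:Add2,r3:7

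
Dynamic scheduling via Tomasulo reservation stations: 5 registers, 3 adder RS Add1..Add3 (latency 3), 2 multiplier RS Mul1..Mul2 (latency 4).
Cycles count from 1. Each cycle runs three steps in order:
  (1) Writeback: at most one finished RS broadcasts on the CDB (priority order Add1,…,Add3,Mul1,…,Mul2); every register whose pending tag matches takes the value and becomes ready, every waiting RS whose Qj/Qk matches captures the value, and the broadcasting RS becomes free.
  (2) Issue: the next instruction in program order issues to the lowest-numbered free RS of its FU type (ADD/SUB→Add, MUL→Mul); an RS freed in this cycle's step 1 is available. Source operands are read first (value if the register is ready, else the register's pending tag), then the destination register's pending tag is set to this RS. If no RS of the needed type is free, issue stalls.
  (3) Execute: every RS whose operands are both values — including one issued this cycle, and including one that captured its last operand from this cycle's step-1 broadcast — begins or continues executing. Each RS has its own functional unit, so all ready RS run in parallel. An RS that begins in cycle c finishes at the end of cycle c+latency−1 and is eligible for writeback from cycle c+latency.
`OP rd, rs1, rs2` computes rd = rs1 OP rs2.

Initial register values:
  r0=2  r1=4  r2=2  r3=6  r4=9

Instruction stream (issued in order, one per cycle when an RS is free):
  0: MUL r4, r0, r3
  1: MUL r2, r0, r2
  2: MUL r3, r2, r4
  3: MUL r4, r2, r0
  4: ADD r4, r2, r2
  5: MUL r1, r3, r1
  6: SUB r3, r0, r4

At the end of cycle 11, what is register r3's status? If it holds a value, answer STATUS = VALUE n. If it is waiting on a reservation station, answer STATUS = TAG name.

c1: issue MUL r4<-Mul1 | r0:2,r1:4,r2:2,r3:6,r4:Mul1
c2: issue MUL r2<-Mul2 | r0:2,r1:4,r2:Mul2,r3:6,r4:Mul1
c3: stall | r0:2,r1:4,r2:Mul2,r3:6,r4:Mul1
c4: stall | r0:2,r1:4,r2:Mul2,r3:6,r4:Mul1
c5: CDB Mul1=12; issue MUL r3<-Mul1 | r0:2,r1:4,r2:Mul2,r3:Mul1,r4:12
c6: CDB Mul2=4; issue MUL r4<-Mul2 | r0:2,r1:4,r2:4,r3:Mul1,r4:Mul2
c7: issue ADD r4<-Add1 | r0:2,r1:4,r2:4,r3:Mul1,r4:Add1
c8: stall | r0:2,r1:4,r2:4,r3:Mul1,r4:Add1
c9: stall | r0:2,r1:4,r2:4,r3:Mul1,r4:Add1
c10: CDB Add1=8; stall | r0:2,r1:4,r2:4,r3:Mul1,r4:8
c11: CDB Mul1=48; issue MUL r1<-Mul1 | r0:2,r1:Mul1,r2:4,r3:48,r4:8

STATUS = VALUE 48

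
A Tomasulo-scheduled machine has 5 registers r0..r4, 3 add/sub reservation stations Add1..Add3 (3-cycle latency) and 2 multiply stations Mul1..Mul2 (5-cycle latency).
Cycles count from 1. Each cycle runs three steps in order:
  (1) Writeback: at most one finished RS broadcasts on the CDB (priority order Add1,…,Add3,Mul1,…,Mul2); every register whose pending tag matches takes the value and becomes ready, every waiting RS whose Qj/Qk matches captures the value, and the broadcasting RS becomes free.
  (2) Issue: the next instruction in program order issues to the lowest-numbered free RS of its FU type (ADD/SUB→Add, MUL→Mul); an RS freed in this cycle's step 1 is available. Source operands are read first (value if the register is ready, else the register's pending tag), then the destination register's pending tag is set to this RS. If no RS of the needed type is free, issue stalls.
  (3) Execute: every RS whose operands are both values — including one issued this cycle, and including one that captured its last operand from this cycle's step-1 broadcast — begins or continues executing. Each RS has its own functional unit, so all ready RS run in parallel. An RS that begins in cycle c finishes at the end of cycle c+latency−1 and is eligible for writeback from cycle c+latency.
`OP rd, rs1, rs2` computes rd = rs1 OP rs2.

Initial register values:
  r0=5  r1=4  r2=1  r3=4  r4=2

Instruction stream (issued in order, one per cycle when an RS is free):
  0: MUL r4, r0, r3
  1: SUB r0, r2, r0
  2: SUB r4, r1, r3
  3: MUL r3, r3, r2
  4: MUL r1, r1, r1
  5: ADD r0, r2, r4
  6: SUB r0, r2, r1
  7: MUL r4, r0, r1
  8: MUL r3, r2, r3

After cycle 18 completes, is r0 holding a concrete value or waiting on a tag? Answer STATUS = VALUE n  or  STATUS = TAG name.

STATUS = VALUE -15

  c1: issue MUL r4<-Mul1  regs: r0:5,r1:4,r2:1,r3:4,r4:Mul1
  c2: issue SUB r0<-Add1  regs: r0:Add1,r1:4,r2:1,r3:4,r4:Mul1
  c3: issue SUB r4<-Add2  regs: r0:Add1,r1:4,r2:1,r3:4,r4:Add2
  c4: issue MUL r3<-Mul2  regs: r0:Add1,r1:4,r2:1,r3:Mul2,r4:Add2
  c5: CDB Add1=-4; stall  regs: r0:-4,r1:4,r2:1,r3:Mul2,r4:Add2
  c6: CDB Add2=0; stall  regs: r0:-4,r1:4,r2:1,r3:Mul2,r4:0
  c7: CDB Mul1=20; issue MUL r1<-Mul1  regs: r0:-4,r1:Mul1,r2:1,r3:Mul2,r4:0
  c8: issue ADD r0<-Add1  regs: r0:Add1,r1:Mul1,r2:1,r3:Mul2,r4:0
  c9: CDB Mul2=4; issue SUB r0<-Add2  regs: r0:Add2,r1:Mul1,r2:1,r3:4,r4:0
  c10: issue MUL r4<-Mul2  regs: r0:Add2,r1:Mul1,r2:1,r3:4,r4:Mul2
  c11: CDB Add1=1; stall  regs: r0:Add2,r1:Mul1,r2:1,r3:4,r4:Mul2
  c12: CDB Mul1=16; issue MUL r3<-Mul1  regs: r0:Add2,r1:16,r2:1,r3:Mul1,r4:Mul2
  c13: -  regs: r0:Add2,r1:16,r2:1,r3:Mul1,r4:Mul2
  c14: -  regs: r0:Add2,r1:16,r2:1,r3:Mul1,r4:Mul2
  c15: CDB Add2=-15  regs: r0:-15,r1:16,r2:1,r3:Mul1,r4:Mul2
  c16: -  regs: r0:-15,r1:16,r2:1,r3:Mul1,r4:Mul2
  c17: CDB Mul1=4  regs: r0:-15,r1:16,r2:1,r3:4,r4:Mul2
  c18: -  regs: r0:-15,r1:16,r2:1,r3:4,r4:Mul2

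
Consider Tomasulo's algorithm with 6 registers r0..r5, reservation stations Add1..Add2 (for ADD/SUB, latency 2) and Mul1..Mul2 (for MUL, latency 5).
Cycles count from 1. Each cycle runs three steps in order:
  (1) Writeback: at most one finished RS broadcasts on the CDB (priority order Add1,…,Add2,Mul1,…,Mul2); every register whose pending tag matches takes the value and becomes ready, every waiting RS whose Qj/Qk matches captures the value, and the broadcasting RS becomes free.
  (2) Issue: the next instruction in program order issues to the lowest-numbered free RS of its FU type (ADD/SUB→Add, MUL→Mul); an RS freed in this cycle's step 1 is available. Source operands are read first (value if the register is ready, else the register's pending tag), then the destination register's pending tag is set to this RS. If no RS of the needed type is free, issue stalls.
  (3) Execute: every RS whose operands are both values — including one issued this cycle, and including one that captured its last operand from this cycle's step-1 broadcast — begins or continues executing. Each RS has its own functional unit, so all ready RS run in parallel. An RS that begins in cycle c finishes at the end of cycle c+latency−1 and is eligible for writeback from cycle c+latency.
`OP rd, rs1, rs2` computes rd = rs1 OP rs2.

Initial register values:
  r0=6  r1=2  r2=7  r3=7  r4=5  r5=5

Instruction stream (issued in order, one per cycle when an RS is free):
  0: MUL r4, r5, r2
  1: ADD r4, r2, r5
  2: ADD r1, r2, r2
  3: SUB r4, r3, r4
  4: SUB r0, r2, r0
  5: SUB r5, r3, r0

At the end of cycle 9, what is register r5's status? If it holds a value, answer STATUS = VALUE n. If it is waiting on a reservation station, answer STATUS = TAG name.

STATUS = VALUE 6

cycle 1: issue MUL r4<-Mul1 // r0:6,r1:2,r2:7,r3:7,r4:Mul1,r5:5
cycle 2: issue ADD r4<-Add1 // r0:6,r1:2,r2:7,r3:7,r4:Add1,r5:5
cycle 3: issue ADD r1<-Add2 // r0:6,r1:Add2,r2:7,r3:7,r4:Add1,r5:5
cycle 4: CDB Add1=12; issue SUB r4<-Add1 // r0:6,r1:Add2,r2:7,r3:7,r4:Add1,r5:5
cycle 5: CDB Add2=14; issue SUB r0<-Add2 // r0:Add2,r1:14,r2:7,r3:7,r4:Add1,r5:5
cycle 6: CDB Add1=-5; issue SUB r5<-Add1 // r0:Add2,r1:14,r2:7,r3:7,r4:-5,r5:Add1
cycle 7: CDB Add2=1 // r0:1,r1:14,r2:7,r3:7,r4:-5,r5:Add1
cycle 8: CDB Mul1=35 // r0:1,r1:14,r2:7,r3:7,r4:-5,r5:Add1
cycle 9: CDB Add1=6 // r0:1,r1:14,r2:7,r3:7,r4:-5,r5:6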